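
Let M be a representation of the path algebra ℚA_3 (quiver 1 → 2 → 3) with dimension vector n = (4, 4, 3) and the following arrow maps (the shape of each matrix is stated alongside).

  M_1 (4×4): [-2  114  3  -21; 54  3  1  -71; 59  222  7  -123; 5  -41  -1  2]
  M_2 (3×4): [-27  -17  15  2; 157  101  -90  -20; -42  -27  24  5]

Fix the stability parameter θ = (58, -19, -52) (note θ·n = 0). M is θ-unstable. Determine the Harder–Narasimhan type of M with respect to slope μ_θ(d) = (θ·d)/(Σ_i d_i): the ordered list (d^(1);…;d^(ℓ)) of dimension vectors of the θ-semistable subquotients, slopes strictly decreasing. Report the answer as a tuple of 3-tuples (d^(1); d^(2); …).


Interval decomposition of M: I[1,2], I[1,3]^3.
HN type (ℓ=2): μ^(1)=39/2; μ^(2)=-13/3

((1, 1, 0); (3, 3, 3))


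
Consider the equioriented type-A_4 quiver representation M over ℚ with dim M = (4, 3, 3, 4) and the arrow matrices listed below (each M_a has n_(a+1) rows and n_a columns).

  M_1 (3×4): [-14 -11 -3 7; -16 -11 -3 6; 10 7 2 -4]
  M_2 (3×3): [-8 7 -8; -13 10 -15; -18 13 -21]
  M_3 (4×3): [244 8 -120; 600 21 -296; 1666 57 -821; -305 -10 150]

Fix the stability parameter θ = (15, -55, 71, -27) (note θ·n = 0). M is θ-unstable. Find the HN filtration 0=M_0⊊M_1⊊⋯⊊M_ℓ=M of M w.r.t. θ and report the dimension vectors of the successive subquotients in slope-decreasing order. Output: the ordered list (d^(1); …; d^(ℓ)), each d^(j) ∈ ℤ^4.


Via rank(M_{q-1}∘⋯∘M_p): M ≅ I[1,1], I[1,4]^3, I[4,4].
μ_θ-semistable layers: μ^(1)=22; μ^(2)=15; μ^(3)=-20; μ^(4)=-27

((0, 0, 3, 3); (1, 0, 0, 0); (3, 3, 0, 0); (0, 0, 0, 1))


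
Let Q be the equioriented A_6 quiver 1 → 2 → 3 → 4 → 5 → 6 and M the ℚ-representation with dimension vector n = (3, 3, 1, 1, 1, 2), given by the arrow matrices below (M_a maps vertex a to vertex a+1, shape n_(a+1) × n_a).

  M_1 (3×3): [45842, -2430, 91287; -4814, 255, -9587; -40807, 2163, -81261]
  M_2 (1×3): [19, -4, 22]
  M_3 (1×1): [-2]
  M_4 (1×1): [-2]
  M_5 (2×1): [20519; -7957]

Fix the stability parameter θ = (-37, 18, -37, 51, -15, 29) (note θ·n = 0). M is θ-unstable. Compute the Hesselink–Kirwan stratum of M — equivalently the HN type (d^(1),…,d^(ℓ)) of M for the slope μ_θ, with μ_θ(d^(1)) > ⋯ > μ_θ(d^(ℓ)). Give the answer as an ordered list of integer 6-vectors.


Barcode: M ≅ I[1,2]^2, I[1,6], I[6,6]. HN layers by μ_θ (4 steps, strictly decreasing):
  μ^(1)=29; μ^(2)=18; μ^(3)=-19/2; μ^(4)=-37

((0, 0, 0, 0, 0, 2); (0, 2, 0, 1, 1, 0); (0, 1, 1, 0, 0, 0); (3, 0, 0, 0, 0, 0))


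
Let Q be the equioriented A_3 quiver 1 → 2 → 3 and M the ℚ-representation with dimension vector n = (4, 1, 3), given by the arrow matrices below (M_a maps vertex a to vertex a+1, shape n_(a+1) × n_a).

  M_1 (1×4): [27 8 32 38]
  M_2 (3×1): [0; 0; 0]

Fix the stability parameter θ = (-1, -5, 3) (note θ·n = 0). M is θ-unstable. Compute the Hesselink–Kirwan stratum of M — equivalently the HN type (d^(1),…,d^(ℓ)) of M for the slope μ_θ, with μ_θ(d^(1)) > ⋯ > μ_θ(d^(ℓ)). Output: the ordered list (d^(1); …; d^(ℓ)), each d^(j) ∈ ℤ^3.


Barcode: M ≅ I[1,1]^3, I[1,2], I[3,3]^3. HN layers by μ_θ (3 steps, strictly decreasing):
  μ^(1)=3; μ^(2)=-1; μ^(3)=-3

((0, 0, 3); (3, 0, 0); (1, 1, 0))


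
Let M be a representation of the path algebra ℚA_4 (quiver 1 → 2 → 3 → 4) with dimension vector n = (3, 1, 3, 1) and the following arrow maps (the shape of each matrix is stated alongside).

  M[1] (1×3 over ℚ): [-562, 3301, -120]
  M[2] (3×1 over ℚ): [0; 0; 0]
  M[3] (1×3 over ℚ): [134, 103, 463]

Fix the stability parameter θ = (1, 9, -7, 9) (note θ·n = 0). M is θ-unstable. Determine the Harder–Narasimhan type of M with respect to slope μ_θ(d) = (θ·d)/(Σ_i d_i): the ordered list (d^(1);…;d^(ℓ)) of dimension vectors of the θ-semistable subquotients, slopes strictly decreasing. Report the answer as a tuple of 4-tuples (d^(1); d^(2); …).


Barcode: M ≅ I[1,1]^2, I[1,2], I[3,3]^2, I[3,4]. HN layers by μ_θ (3 steps, strictly decreasing):
  μ^(1)=9; μ^(2)=1; μ^(3)=-7

((0, 1, 0, 1); (3, 0, 0, 0); (0, 0, 3, 0))


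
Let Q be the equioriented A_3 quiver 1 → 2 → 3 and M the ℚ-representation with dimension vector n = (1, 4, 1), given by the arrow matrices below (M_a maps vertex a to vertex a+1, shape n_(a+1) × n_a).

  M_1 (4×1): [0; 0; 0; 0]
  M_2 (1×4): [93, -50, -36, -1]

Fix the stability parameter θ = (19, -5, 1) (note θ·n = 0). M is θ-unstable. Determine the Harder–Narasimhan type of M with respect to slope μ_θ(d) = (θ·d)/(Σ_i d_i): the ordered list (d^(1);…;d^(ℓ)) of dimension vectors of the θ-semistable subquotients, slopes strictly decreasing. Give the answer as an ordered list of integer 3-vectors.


Barcode: M ≅ I[1,1], I[2,2]^3, I[2,3]. HN layers by μ_θ (3 steps, strictly decreasing):
  μ^(1)=19; μ^(2)=1; μ^(3)=-5

((1, 0, 0); (0, 0, 1); (0, 4, 0))


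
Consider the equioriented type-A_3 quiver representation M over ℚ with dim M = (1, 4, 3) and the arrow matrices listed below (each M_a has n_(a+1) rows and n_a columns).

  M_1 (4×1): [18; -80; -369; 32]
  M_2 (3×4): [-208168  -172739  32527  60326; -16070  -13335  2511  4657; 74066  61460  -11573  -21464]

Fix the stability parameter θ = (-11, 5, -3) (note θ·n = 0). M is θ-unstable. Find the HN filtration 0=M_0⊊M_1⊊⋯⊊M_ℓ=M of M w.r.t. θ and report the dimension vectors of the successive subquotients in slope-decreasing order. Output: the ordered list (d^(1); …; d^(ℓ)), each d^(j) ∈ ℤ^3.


Interval decomposition of M: I[1,3], I[2,2], I[2,3]^2.
HN type (ℓ=3): μ^(1)=5; μ^(2)=1; μ^(3)=-11

((0, 1, 0); (0, 3, 3); (1, 0, 0))


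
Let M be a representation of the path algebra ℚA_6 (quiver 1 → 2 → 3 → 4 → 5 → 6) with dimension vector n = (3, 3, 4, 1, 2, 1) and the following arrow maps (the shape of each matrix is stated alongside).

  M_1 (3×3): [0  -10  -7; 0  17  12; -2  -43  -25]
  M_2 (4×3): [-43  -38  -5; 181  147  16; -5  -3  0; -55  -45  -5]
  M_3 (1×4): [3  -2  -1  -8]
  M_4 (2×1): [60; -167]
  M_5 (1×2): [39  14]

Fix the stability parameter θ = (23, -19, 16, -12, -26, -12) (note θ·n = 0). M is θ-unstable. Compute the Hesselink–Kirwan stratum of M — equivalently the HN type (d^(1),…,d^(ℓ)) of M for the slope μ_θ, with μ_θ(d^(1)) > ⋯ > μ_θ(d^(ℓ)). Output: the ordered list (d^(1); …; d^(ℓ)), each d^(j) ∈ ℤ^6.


Barcode: M ≅ I[1,3]^2, I[1,6], I[3,3], I[5,5]. HN layers by μ_θ (4 steps, strictly decreasing):
  μ^(1)=16; μ^(2)=2; μ^(3)=-5; μ^(4)=-26

((0, 0, 3, 0, 0, 0); (2, 2, 0, 0, 0, 0); (1, 1, 1, 1, 1, 1); (0, 0, 0, 0, 1, 0))


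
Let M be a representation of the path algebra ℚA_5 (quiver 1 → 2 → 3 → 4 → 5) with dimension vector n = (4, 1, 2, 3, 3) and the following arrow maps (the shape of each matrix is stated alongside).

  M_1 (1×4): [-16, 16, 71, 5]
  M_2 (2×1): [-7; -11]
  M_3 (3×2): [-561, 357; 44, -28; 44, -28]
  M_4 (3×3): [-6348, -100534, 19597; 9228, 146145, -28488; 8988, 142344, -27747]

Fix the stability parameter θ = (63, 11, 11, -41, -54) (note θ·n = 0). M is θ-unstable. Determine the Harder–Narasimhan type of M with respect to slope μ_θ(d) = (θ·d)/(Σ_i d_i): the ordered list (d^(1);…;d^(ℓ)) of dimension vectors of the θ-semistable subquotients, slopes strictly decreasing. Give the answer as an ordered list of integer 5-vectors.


Interval decomposition of M: I[1,1]^3, I[1,3], I[3,4], I[4,5]^2, I[5,5].
HN type (ℓ=5): μ^(1)=63; μ^(2)=85/3; μ^(3)=-15; μ^(4)=-95/2; μ^(5)=-54

((3, 0, 0, 0, 0); (1, 1, 1, 0, 0); (0, 0, 1, 1, 0); (0, 0, 0, 2, 2); (0, 0, 0, 0, 1))


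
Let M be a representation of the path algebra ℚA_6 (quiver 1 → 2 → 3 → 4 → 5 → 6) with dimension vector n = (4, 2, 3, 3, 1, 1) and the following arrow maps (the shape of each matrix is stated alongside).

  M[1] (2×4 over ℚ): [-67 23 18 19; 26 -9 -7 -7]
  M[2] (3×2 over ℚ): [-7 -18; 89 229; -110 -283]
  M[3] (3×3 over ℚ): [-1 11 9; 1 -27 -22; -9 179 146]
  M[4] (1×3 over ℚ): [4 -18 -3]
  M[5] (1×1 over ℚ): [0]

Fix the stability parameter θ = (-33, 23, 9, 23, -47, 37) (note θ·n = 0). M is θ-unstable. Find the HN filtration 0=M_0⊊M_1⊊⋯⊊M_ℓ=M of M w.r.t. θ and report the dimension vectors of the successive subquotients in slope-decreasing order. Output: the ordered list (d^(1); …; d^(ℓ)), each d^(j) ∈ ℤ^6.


Interval decomposition of M: I[1,1]^2, I[1,3], I[1,5], I[3,4], I[4,4], I[6,6].
HN type (ℓ=6): μ^(1)=37; μ^(2)=23; μ^(3)=16; μ^(4)=9; μ^(5)=2; μ^(6)=-33

((0, 0, 0, 0, 0, 1); (0, 0, 0, 2, 0, 0); (0, 1, 1, 0, 0, 0); (0, 0, 1, 0, 0, 0); (0, 1, 1, 1, 1, 0); (4, 0, 0, 0, 0, 0))


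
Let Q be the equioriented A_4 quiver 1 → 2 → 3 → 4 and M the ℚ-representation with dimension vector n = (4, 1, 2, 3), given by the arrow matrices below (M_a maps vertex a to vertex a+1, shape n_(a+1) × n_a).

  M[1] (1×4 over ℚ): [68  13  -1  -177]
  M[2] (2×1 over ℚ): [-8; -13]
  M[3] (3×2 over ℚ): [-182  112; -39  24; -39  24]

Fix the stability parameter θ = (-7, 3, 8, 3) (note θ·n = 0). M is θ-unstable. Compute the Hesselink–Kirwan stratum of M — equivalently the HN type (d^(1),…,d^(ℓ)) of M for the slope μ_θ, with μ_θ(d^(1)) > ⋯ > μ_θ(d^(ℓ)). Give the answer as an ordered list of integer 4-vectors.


Via rank(M_{q-1}∘⋯∘M_p): M ≅ I[1,1]^3, I[1,3], I[3,4], I[4,4]^2.
μ_θ-semistable layers: μ^(1)=8; μ^(2)=11/2; μ^(3)=3; μ^(4)=-7

((0, 0, 1, 0); (0, 0, 1, 1); (0, 1, 0, 2); (4, 0, 0, 0))


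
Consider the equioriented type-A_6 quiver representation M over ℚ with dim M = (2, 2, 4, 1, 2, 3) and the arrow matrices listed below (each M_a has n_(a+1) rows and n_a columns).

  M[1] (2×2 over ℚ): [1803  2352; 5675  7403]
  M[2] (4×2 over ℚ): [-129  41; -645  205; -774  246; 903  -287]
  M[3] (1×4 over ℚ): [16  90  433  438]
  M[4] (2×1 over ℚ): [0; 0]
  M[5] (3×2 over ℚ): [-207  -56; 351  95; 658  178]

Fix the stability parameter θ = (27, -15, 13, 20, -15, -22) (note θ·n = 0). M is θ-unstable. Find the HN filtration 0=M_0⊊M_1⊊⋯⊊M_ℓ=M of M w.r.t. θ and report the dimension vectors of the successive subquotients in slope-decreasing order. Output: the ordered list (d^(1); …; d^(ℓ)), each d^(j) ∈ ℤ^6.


Interval decomposition of M: I[1,2], I[1,4], I[3,3]^3, I[5,6]^2, I[6,6].
HN type (ℓ=5): μ^(1)=20; μ^(2)=13; μ^(3)=6; μ^(4)=-37/2; μ^(5)=-22

((0, 0, 0, 1, 0, 0); (0, 0, 4, 0, 0, 0); (2, 2, 0, 0, 0, 0); (0, 0, 0, 0, 2, 2); (0, 0, 0, 0, 0, 1))


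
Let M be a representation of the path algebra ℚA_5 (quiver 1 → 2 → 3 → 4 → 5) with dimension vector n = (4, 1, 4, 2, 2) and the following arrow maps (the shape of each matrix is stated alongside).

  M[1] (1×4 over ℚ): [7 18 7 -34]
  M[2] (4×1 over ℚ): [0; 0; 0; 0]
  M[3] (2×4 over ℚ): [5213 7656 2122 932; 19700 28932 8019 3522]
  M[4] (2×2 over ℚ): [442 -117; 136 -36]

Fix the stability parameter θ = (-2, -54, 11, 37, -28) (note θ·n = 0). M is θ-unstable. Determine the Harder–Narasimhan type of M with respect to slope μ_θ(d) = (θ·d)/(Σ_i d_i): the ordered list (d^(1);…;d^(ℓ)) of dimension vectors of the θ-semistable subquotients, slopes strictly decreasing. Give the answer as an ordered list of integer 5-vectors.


Barcode: M ≅ I[1,1]^3, I[1,2], I[3,3]^2, I[3,4], I[3,5], I[5,5]. HN layers by μ_θ (5 steps, strictly decreasing):
  μ^(1)=37; μ^(2)=11; μ^(3)=20/3; μ^(4)=-2; μ^(5)=-28

((0, 0, 0, 1, 0); (0, 0, 3, 0, 0); (0, 0, 1, 1, 1); (3, 0, 0, 0, 0); (1, 1, 0, 0, 1))


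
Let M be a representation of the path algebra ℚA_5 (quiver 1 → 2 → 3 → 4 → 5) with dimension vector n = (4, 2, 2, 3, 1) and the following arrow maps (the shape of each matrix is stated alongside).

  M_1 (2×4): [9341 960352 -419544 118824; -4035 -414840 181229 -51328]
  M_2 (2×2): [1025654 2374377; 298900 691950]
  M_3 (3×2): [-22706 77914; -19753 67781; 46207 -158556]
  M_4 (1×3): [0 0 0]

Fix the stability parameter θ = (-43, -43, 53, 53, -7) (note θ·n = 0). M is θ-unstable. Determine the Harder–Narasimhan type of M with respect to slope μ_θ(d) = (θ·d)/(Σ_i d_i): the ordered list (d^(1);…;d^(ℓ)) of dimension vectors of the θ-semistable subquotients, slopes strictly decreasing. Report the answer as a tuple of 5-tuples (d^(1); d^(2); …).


Via rank(M_{q-1}∘⋯∘M_p): M ≅ I[1,1]^2, I[1,2], I[1,4], I[3,4], I[4,4], I[5,5].
μ_θ-semistable layers: μ^(1)=53; μ^(2)=-7; μ^(3)=-43

((0, 0, 2, 3, 0); (0, 0, 0, 0, 1); (4, 2, 0, 0, 0))


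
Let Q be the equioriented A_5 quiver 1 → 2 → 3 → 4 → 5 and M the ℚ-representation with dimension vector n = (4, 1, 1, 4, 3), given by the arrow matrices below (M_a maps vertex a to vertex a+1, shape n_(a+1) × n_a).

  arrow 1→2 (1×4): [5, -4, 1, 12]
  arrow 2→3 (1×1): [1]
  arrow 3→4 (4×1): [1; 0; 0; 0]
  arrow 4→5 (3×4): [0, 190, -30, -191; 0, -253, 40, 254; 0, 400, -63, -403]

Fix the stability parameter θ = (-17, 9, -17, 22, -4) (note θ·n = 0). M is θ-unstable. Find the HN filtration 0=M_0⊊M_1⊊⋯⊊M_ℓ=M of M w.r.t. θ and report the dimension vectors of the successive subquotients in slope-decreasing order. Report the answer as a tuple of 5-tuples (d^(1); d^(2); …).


Interval decomposition of M: I[1,1]^3, I[1,4], I[4,5]^3.
HN type (ℓ=4): μ^(1)=22; μ^(2)=9; μ^(3)=-4; μ^(4)=-17

((0, 0, 0, 1, 0); (0, 0, 0, 3, 3); (0, 1, 1, 0, 0); (4, 0, 0, 0, 0))


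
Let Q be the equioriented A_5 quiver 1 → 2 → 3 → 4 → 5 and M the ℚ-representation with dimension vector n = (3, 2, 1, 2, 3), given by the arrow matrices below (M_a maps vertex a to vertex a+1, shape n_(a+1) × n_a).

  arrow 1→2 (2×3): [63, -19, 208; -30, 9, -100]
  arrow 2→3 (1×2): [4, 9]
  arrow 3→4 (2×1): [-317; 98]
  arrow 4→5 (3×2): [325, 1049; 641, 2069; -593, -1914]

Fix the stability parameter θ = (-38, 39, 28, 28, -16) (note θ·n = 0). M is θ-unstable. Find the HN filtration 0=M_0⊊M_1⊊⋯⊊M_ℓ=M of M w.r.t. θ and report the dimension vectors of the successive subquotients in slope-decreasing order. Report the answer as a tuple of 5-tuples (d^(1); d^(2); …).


Interval decomposition of M: I[1,1], I[1,2], I[1,5], I[4,5], I[5,5].
HN type (ℓ=5): μ^(1)=39; μ^(2)=79/4; μ^(3)=6; μ^(4)=-16; μ^(5)=-38

((0, 1, 0, 0, 0); (0, 1, 1, 1, 1); (0, 0, 0, 1, 1); (0, 0, 0, 0, 1); (3, 0, 0, 0, 0))


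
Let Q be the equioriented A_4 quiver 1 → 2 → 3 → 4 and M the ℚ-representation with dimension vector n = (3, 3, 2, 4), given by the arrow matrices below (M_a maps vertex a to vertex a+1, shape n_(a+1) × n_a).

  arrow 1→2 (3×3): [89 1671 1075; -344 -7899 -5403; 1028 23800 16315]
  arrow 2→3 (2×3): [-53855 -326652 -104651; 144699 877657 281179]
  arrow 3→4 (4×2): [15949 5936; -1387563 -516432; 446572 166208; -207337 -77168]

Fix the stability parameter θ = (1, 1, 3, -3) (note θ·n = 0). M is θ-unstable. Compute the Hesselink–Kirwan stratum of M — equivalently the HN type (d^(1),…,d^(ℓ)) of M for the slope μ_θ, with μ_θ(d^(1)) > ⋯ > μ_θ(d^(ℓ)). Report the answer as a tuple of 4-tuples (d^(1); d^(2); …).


Via rank(M_{q-1}∘⋯∘M_p): M ≅ I[1,2], I[1,3], I[1,4], I[4,4]^3.
μ_θ-semistable layers: μ^(1)=3; μ^(2)=1; μ^(3)=1/2; μ^(4)=-3

((0, 0, 1, 0); (2, 2, 0, 0); (1, 1, 1, 1); (0, 0, 0, 3))


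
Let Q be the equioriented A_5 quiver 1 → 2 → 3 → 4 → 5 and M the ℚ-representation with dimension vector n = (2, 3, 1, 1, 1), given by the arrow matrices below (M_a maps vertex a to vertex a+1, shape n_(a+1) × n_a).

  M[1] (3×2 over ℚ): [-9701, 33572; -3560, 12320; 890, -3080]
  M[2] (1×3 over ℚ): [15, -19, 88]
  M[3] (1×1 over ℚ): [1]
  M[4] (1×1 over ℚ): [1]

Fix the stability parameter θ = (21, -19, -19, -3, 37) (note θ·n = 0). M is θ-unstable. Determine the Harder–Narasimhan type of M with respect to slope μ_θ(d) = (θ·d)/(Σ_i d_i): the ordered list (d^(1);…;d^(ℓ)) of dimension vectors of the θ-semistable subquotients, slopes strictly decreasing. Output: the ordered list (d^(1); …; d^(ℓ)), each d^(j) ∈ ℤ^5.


Interval decomposition of M: I[1,1], I[1,5], I[2,2]^2.
HN type (ℓ=5): μ^(1)=37; μ^(2)=21; μ^(3)=-3; μ^(4)=-17/3; μ^(5)=-19

((0, 0, 0, 0, 1); (1, 0, 0, 0, 0); (0, 0, 0, 1, 0); (1, 1, 1, 0, 0); (0, 2, 0, 0, 0))


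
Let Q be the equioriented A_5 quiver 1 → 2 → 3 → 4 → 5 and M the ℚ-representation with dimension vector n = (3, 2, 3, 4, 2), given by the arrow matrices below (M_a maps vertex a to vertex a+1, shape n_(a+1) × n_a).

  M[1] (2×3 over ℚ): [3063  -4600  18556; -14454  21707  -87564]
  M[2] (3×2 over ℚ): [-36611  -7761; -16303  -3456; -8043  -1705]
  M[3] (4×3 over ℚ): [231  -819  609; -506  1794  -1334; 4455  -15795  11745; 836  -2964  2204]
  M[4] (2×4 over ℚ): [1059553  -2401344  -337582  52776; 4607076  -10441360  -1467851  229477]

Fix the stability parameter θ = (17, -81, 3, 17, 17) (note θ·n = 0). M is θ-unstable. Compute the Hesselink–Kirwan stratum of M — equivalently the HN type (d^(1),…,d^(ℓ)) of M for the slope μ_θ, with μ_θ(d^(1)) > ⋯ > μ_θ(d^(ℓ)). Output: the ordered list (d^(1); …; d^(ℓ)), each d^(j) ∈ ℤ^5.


Interval decomposition of M: I[1,1], I[1,3], I[1,5], I[3,3], I[4,4]^2, I[4,5].
HN type (ℓ=3): μ^(1)=17; μ^(2)=3; μ^(3)=-32

((1, 0, 0, 4, 2); (0, 0, 3, 0, 0); (2, 2, 0, 0, 0))


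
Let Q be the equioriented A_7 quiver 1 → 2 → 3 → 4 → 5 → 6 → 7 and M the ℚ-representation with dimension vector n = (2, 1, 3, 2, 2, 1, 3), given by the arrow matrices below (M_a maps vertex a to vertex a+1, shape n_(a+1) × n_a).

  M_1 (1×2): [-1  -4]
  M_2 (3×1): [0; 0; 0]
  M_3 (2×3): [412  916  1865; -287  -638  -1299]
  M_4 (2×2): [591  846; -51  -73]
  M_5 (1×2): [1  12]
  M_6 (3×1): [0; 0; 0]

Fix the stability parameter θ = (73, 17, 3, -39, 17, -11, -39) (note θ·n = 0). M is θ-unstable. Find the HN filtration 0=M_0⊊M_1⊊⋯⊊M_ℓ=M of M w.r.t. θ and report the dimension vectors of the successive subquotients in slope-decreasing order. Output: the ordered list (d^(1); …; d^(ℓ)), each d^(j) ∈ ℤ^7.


Interval decomposition of M: I[1,1], I[1,2], I[3,3], I[3,5], I[3,6], I[7,7]^3.
HN type (ℓ=6): μ^(1)=73; μ^(2)=45; μ^(3)=17; μ^(4)=3; μ^(5)=-18; μ^(6)=-39

((1, 0, 0, 0, 0, 0, 0); (1, 1, 0, 0, 0, 0, 0); (0, 0, 0, 0, 1, 0, 0); (0, 0, 1, 0, 1, 1, 0); (0, 0, 2, 2, 0, 0, 0); (0, 0, 0, 0, 0, 0, 3))


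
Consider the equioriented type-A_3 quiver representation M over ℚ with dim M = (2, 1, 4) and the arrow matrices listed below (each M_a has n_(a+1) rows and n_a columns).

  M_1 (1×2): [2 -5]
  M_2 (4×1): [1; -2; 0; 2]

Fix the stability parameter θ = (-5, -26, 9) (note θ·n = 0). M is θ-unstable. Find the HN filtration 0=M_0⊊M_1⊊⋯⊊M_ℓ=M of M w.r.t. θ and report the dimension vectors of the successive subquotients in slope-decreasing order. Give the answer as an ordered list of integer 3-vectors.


Via rank(M_{q-1}∘⋯∘M_p): M ≅ I[1,1], I[1,3], I[3,3]^3.
μ_θ-semistable layers: μ^(1)=9; μ^(2)=-5; μ^(3)=-31/2

((0, 0, 4); (1, 0, 0); (1, 1, 0))


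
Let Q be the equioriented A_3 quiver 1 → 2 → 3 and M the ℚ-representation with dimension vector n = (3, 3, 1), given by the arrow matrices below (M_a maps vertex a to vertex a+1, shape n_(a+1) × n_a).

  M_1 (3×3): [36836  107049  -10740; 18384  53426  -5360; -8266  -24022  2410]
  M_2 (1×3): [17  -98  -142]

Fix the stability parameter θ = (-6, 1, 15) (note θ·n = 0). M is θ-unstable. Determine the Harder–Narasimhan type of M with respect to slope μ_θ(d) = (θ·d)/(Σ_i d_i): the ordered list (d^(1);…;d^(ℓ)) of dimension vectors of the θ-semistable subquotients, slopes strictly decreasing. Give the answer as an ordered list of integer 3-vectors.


Interval decomposition of M: I[1,1], I[1,2], I[1,3], I[2,2].
HN type (ℓ=3): μ^(1)=15; μ^(2)=1; μ^(3)=-6

((0, 0, 1); (0, 3, 0); (3, 0, 0))


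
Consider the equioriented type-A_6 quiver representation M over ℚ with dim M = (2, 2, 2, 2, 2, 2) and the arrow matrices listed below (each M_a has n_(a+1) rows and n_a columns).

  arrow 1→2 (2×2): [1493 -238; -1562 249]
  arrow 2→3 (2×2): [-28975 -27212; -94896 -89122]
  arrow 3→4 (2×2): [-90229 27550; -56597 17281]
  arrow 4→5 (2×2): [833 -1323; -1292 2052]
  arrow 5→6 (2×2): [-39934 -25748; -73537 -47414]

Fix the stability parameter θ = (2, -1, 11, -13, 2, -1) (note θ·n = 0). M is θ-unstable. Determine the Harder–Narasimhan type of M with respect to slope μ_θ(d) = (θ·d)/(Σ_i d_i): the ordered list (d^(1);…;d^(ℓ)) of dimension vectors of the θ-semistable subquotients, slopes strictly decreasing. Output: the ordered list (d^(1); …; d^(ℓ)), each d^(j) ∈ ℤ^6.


Interval decomposition of M: I[1,4], I[1,6], I[5,5], I[6,6].
HN type (ℓ=4): μ^(1)=2; μ^(2)=1/2; μ^(3)=-1/4; μ^(4)=-1

((0, 0, 0, 0, 1, 0); (0, 0, 0, 0, 1, 1); (2, 2, 2, 2, 0, 0); (0, 0, 0, 0, 0, 1))


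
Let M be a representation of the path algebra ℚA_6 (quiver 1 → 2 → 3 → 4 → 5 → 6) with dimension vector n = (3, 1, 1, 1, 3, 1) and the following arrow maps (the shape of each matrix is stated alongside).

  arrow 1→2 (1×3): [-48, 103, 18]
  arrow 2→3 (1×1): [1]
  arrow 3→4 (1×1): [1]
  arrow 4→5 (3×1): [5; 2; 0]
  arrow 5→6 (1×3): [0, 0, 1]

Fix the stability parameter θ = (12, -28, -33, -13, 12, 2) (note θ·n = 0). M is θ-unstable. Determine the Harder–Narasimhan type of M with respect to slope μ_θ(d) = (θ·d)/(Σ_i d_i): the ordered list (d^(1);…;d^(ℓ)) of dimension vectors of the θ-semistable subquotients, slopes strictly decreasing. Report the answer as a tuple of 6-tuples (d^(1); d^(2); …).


Interval decomposition of M: I[1,1]^2, I[1,5], I[5,5], I[5,6].
HN type (ℓ=4): μ^(1)=12; μ^(2)=7; μ^(3)=-13; μ^(4)=-49/3

((2, 0, 0, 0, 2, 0); (0, 0, 0, 0, 1, 1); (0, 0, 0, 1, 0, 0); (1, 1, 1, 0, 0, 0))


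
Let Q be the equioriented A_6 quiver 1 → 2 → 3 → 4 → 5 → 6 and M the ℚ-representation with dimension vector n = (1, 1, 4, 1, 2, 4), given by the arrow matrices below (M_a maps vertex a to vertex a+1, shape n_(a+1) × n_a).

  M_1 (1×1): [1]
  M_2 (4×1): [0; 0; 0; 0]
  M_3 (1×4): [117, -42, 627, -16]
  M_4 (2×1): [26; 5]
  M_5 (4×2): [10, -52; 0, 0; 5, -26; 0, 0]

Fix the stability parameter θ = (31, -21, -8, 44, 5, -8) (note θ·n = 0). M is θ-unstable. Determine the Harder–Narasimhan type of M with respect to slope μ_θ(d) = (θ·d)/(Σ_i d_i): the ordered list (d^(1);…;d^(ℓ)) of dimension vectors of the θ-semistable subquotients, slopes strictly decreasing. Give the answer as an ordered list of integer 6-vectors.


Via rank(M_{q-1}∘⋯∘M_p): M ≅ I[1,2], I[3,3]^3, I[3,5], I[5,6], I[6,6]^3.
μ_θ-semistable layers: μ^(1)=49/2; μ^(2)=5; μ^(3)=-3/2; μ^(4)=-8

((0, 0, 0, 1, 1, 0); (1, 1, 0, 0, 0, 0); (0, 0, 0, 0, 1, 1); (0, 0, 4, 0, 0, 3))


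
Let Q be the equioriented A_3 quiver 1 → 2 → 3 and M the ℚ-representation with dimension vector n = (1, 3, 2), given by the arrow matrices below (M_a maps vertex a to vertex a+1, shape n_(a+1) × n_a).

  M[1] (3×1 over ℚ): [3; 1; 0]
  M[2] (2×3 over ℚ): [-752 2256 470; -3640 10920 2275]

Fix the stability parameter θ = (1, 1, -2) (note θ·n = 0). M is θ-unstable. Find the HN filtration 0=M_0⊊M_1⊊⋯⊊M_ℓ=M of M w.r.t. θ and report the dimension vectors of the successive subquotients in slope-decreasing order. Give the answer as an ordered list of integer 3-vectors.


Interval decomposition of M: I[1,2], I[2,2], I[2,3], I[3,3].
HN type (ℓ=3): μ^(1)=1; μ^(2)=-1/2; μ^(3)=-2

((1, 2, 0); (0, 1, 1); (0, 0, 1))


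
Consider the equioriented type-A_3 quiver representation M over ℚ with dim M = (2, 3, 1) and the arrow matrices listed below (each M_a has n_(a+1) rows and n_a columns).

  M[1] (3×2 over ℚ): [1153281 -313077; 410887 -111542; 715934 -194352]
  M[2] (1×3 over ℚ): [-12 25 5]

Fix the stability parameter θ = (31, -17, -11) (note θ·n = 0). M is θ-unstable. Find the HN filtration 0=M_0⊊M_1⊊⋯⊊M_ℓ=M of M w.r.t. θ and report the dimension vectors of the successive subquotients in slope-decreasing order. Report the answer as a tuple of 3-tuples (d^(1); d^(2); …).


Via rank(M_{q-1}∘⋯∘M_p): M ≅ I[1,2], I[1,3], I[2,2].
μ_θ-semistable layers: μ^(1)=7; μ^(2)=1; μ^(3)=-17

((1, 1, 0); (1, 1, 1); (0, 1, 0))


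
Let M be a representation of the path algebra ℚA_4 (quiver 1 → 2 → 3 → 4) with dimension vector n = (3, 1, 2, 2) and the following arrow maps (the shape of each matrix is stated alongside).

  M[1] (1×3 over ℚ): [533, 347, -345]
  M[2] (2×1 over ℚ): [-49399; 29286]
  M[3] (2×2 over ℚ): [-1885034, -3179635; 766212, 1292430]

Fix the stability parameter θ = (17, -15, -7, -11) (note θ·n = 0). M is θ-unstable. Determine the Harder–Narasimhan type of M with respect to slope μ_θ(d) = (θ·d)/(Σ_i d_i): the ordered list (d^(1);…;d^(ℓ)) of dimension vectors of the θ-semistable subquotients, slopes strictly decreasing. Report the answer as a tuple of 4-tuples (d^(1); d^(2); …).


Barcode: M ≅ I[1,1]^2, I[1,4], I[3,3], I[4,4]. HN layers by μ_θ (4 steps, strictly decreasing):
  μ^(1)=17; μ^(2)=-4; μ^(3)=-7; μ^(4)=-11

((2, 0, 0, 0); (1, 1, 1, 1); (0, 0, 1, 0); (0, 0, 0, 1))


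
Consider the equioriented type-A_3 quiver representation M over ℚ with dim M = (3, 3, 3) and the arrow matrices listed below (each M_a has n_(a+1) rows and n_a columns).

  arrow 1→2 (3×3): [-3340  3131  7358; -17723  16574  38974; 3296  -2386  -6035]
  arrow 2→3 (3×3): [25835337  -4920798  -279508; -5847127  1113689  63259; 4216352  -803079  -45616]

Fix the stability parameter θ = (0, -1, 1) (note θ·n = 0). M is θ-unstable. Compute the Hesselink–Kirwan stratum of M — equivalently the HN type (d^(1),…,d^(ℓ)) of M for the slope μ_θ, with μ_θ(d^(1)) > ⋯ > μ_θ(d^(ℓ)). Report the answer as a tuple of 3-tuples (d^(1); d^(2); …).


Barcode: M ≅ I[1,3]^3. HN layers by μ_θ (2 steps, strictly decreasing):
  μ^(1)=1; μ^(2)=-1/2

((0, 0, 3); (3, 3, 0))


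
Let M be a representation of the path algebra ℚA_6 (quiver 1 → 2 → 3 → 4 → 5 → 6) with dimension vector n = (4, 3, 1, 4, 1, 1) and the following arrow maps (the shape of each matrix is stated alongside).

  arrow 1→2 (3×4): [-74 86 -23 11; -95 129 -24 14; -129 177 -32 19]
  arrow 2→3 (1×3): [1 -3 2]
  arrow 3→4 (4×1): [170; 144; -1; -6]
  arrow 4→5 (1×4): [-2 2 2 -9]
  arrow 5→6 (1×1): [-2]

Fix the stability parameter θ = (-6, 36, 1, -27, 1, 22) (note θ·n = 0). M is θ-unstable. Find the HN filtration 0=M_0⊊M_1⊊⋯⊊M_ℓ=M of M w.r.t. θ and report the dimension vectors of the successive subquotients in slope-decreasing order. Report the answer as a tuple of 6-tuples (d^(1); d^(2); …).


Via rank(M_{q-1}∘⋯∘M_p): M ≅ I[1,1], I[1,2]^2, I[1,4], I[4,4]^2, I[4,6].
μ_θ-semistable layers: μ^(1)=36; μ^(2)=22; μ^(3)=10/3; μ^(4)=1; μ^(5)=-6; μ^(6)=-27

((0, 2, 0, 0, 0, 0); (0, 0, 0, 0, 0, 1); (0, 1, 1, 1, 0, 0); (0, 0, 0, 0, 1, 0); (4, 0, 0, 0, 0, 0); (0, 0, 0, 3, 0, 0))


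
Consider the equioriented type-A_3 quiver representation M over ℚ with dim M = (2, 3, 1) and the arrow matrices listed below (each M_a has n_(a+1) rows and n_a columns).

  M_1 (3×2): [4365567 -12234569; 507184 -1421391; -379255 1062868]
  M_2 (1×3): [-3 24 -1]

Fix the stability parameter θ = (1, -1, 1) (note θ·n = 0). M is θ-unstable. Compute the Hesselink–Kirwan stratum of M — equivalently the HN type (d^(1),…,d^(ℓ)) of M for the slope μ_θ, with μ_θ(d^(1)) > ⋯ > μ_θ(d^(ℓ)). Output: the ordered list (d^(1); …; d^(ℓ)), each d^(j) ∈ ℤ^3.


Via rank(M_{q-1}∘⋯∘M_p): M ≅ I[1,2], I[1,3], I[2,2].
μ_θ-semistable layers: μ^(1)=1; μ^(2)=0; μ^(3)=-1

((0, 0, 1); (2, 2, 0); (0, 1, 0))


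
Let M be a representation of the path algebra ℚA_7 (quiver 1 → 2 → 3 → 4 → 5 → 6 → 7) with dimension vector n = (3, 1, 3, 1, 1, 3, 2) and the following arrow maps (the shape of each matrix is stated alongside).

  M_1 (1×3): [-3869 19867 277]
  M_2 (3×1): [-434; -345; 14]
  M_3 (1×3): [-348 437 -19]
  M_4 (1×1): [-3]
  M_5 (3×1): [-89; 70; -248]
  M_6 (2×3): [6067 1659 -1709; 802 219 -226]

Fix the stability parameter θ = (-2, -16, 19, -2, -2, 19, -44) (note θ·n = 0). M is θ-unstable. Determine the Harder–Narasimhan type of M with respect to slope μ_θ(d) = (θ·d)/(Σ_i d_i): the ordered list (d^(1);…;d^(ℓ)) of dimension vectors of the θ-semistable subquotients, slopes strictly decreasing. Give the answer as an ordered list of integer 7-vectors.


Interval decomposition of M: I[1,1]^2, I[1,7], I[3,3]^2, I[6,6], I[6,7].
HN type (ℓ=4): μ^(1)=19; μ^(2)=-2; μ^(3)=-9; μ^(4)=-25/2

((0, 0, 2, 0, 0, 1, 0); (2, 0, 1, 1, 1, 1, 1); (1, 1, 0, 0, 0, 0, 0); (0, 0, 0, 0, 0, 1, 1))


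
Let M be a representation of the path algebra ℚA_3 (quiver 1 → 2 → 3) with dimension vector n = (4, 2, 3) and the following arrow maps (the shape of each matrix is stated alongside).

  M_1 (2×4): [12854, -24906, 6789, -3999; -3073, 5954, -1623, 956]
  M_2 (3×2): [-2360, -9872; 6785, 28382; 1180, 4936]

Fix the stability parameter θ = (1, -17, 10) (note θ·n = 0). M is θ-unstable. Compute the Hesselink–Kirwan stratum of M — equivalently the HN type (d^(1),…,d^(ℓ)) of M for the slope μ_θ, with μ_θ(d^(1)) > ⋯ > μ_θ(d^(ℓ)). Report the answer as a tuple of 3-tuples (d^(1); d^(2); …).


Via rank(M_{q-1}∘⋯∘M_p): M ≅ I[1,1]^2, I[1,2], I[1,3], I[3,3]^2.
μ_θ-semistable layers: μ^(1)=10; μ^(2)=1; μ^(3)=-8

((0, 0, 3); (2, 0, 0); (2, 2, 0))


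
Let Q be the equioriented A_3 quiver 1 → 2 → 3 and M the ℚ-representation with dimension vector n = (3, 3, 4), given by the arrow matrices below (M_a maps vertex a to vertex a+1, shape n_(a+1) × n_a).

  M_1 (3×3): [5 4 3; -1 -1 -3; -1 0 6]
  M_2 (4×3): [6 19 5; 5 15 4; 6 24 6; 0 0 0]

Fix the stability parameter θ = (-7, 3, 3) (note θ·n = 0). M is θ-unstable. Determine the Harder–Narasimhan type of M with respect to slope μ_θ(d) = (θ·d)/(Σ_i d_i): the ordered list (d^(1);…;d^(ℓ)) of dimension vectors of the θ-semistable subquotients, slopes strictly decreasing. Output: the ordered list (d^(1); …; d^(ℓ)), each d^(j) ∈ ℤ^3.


Interval decomposition of M: I[1,2], I[1,3]^2, I[3,3]^2.
HN type (ℓ=2): μ^(1)=3; μ^(2)=-7

((0, 3, 4); (3, 0, 0))


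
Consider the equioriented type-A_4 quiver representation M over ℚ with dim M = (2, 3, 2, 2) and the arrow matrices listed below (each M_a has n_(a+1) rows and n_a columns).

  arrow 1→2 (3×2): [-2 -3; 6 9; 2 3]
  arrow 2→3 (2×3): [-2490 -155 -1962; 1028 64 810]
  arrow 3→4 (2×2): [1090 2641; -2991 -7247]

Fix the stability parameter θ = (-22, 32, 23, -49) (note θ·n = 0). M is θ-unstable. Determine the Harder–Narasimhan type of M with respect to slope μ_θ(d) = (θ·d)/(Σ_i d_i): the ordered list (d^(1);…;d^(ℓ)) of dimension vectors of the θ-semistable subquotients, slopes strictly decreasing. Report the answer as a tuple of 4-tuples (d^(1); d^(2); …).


Barcode: M ≅ I[1,1], I[1,4], I[2,2], I[2,4]. HN layers by μ_θ (3 steps, strictly decreasing):
  μ^(1)=32; μ^(2)=2; μ^(3)=-22

((0, 1, 0, 0); (0, 2, 2, 2); (2, 0, 0, 0))


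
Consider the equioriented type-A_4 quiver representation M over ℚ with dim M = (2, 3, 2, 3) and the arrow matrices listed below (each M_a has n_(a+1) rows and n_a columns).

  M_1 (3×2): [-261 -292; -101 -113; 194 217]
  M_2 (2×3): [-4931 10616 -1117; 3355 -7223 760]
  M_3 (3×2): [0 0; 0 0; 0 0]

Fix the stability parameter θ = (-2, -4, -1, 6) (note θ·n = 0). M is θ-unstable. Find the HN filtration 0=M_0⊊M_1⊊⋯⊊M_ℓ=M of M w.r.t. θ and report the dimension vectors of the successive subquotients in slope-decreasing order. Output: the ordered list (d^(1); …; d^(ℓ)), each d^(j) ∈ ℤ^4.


Interval decomposition of M: I[1,3]^2, I[2,2], I[4,4]^3.
HN type (ℓ=4): μ^(1)=6; μ^(2)=-1; μ^(3)=-3; μ^(4)=-4

((0, 0, 0, 3); (0, 0, 2, 0); (2, 2, 0, 0); (0, 1, 0, 0))


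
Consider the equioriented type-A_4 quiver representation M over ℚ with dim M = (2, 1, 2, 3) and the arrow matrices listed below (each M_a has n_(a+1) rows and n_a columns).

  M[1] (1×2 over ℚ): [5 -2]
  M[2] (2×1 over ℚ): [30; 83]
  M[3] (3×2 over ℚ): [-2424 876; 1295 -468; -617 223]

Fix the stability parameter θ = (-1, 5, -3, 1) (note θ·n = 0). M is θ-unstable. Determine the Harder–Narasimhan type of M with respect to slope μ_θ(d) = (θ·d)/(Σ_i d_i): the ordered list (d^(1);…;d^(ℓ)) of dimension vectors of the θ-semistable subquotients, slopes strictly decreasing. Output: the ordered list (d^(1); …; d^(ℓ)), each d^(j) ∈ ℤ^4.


Interval decomposition of M: I[1,1], I[1,4], I[3,4], I[4,4].
HN type (ℓ=3): μ^(1)=1; μ^(2)=-1; μ^(3)=-3

((0, 1, 1, 3); (2, 0, 0, 0); (0, 0, 1, 0))


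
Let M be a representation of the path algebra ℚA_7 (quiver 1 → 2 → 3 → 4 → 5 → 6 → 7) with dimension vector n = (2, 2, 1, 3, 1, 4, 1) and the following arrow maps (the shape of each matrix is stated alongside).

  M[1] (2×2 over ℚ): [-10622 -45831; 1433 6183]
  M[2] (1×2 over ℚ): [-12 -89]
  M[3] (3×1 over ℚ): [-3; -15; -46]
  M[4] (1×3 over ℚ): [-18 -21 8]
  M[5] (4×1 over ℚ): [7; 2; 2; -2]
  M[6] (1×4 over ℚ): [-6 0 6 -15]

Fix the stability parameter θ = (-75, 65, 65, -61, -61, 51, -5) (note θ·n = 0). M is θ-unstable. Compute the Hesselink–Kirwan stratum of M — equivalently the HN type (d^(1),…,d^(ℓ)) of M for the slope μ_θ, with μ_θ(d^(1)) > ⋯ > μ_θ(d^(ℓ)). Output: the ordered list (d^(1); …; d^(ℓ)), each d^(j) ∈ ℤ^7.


Interval decomposition of M: I[1,2], I[1,6], I[4,4]^2, I[6,6]^2, I[6,7].
HN type (ℓ=6): μ^(1)=65; μ^(2)=51; μ^(3)=23; μ^(4)=2; μ^(5)=-61; μ^(6)=-75

((0, 1, 0, 0, 0, 0, 0); (0, 0, 0, 0, 0, 3, 0); (0, 0, 0, 0, 0, 1, 1); (0, 1, 1, 1, 1, 0, 0); (0, 0, 0, 2, 0, 0, 0); (2, 0, 0, 0, 0, 0, 0))


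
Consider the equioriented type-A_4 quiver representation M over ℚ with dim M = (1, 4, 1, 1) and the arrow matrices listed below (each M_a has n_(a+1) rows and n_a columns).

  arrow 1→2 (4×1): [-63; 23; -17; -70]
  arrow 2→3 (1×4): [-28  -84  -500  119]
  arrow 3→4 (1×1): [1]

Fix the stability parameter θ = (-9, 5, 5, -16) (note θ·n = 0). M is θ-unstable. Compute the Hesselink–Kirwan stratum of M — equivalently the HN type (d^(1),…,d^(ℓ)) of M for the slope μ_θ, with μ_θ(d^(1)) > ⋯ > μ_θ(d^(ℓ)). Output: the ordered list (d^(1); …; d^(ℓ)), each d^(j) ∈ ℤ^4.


Interval decomposition of M: I[1,4], I[2,2]^3.
HN type (ℓ=3): μ^(1)=5; μ^(2)=-2; μ^(3)=-9

((0, 3, 0, 0); (0, 1, 1, 1); (1, 0, 0, 0))


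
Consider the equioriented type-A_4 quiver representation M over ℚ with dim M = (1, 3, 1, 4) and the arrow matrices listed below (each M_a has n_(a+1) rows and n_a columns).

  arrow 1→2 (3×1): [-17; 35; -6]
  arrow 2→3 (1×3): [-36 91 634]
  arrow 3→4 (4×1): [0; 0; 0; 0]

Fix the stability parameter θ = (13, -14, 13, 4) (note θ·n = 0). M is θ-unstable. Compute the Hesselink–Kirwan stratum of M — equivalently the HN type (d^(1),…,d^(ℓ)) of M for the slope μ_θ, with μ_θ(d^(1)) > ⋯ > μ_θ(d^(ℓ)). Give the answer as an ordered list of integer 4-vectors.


Via rank(M_{q-1}∘⋯∘M_p): M ≅ I[1,3], I[2,2]^2, I[4,4]^4.
μ_θ-semistable layers: μ^(1)=13; μ^(2)=4; μ^(3)=-1/2; μ^(4)=-14

((0, 0, 1, 0); (0, 0, 0, 4); (1, 1, 0, 0); (0, 2, 0, 0))


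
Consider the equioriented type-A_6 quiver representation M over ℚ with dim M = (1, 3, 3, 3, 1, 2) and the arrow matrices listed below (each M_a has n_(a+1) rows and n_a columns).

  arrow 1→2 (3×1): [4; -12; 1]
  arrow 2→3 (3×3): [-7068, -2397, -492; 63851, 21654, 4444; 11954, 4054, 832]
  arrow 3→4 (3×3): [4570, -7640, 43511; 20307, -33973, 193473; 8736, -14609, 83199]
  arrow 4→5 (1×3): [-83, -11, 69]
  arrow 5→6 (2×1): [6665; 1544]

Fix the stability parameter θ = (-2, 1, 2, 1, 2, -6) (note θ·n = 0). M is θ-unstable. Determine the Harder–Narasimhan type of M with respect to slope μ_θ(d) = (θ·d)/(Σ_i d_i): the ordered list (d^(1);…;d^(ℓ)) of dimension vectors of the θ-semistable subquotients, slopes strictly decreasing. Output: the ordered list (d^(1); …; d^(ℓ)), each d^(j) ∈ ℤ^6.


Interval decomposition of M: I[1,2], I[2,4], I[2,6], I[3,4], I[6,6].
HN type (ℓ=5): μ^(1)=3/2; μ^(2)=1; μ^(3)=0; μ^(4)=-2; μ^(5)=-6

((0, 0, 2, 2, 0, 0); (0, 2, 0, 0, 0, 0); (0, 1, 1, 1, 1, 1); (1, 0, 0, 0, 0, 0); (0, 0, 0, 0, 0, 1))


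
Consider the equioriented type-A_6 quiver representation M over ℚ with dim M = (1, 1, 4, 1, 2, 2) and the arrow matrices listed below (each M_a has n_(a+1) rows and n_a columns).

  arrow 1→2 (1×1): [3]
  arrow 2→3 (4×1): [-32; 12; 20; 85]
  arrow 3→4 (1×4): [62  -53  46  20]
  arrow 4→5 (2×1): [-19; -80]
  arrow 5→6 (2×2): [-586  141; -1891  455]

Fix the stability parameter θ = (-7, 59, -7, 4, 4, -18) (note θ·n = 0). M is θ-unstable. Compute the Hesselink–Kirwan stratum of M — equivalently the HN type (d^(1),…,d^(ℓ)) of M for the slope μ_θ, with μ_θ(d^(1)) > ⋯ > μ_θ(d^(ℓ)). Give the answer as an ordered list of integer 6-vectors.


Interval decomposition of M: I[1,3], I[3,3]^2, I[3,6], I[5,6].
HN type (ℓ=3): μ^(1)=26; μ^(2)=-10/3; μ^(3)=-7

((0, 1, 1, 0, 0, 0); (0, 0, 0, 1, 1, 1); (1, 0, 3, 0, 1, 1))


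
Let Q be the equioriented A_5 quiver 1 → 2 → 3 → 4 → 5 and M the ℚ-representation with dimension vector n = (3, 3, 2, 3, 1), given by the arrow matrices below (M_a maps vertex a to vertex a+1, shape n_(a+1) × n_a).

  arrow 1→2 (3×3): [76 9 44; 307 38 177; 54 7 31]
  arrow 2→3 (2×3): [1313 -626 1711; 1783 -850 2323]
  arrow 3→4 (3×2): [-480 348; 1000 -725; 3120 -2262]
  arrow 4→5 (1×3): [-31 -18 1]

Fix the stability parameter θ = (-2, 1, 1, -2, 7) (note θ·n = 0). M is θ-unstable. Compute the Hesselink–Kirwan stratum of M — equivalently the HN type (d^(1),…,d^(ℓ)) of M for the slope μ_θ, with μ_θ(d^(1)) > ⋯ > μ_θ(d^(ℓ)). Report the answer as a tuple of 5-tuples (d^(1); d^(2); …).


Interval decomposition of M: I[1,2], I[1,3], I[1,4], I[4,4], I[4,5].
HN type (ℓ=4): μ^(1)=7; μ^(2)=1; μ^(3)=0; μ^(4)=-2

((0, 0, 0, 0, 1); (0, 2, 1, 0, 0); (0, 1, 1, 1, 0); (3, 0, 0, 2, 0))


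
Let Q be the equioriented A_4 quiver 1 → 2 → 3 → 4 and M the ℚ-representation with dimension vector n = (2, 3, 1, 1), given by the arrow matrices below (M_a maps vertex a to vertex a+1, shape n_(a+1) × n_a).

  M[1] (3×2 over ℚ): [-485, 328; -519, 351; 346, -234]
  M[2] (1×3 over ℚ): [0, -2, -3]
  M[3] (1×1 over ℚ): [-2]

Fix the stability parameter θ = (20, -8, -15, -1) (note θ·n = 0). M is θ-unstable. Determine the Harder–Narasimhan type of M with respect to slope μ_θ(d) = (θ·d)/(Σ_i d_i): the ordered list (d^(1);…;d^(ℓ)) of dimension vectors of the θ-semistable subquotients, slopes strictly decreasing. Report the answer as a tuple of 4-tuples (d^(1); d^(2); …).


Interval decomposition of M: I[1,2]^2, I[2,4].
HN type (ℓ=3): μ^(1)=6; μ^(2)=-1; μ^(3)=-23/2

((2, 2, 0, 0); (0, 0, 0, 1); (0, 1, 1, 0))


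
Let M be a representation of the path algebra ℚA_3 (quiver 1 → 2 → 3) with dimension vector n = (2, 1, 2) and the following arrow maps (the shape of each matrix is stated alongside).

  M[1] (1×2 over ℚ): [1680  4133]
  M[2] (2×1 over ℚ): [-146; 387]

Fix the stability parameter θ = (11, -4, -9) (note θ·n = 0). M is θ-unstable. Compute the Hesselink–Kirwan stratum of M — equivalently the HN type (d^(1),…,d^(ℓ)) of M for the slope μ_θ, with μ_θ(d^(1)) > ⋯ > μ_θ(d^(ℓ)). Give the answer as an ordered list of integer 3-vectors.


Interval decomposition of M: I[1,1], I[1,3], I[3,3].
HN type (ℓ=3): μ^(1)=11; μ^(2)=-2/3; μ^(3)=-9

((1, 0, 0); (1, 1, 1); (0, 0, 1))


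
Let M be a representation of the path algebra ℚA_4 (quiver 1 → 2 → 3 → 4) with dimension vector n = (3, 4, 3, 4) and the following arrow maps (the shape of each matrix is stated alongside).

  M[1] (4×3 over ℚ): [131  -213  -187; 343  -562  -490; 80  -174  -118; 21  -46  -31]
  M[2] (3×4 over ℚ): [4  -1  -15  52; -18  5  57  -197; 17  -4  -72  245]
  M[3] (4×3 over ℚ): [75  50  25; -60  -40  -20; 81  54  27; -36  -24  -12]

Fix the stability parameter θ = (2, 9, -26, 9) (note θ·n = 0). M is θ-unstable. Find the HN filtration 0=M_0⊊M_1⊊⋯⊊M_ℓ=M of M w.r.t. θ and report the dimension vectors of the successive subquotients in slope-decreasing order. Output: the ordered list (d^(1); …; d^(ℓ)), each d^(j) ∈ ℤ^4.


Barcode: M ≅ I[1,3]^2, I[1,4], I[2,2], I[4,4]^3. HN layers by μ_θ (2 steps, strictly decreasing):
  μ^(1)=9; μ^(2)=-5

((0, 1, 0, 4); (3, 3, 3, 0))
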